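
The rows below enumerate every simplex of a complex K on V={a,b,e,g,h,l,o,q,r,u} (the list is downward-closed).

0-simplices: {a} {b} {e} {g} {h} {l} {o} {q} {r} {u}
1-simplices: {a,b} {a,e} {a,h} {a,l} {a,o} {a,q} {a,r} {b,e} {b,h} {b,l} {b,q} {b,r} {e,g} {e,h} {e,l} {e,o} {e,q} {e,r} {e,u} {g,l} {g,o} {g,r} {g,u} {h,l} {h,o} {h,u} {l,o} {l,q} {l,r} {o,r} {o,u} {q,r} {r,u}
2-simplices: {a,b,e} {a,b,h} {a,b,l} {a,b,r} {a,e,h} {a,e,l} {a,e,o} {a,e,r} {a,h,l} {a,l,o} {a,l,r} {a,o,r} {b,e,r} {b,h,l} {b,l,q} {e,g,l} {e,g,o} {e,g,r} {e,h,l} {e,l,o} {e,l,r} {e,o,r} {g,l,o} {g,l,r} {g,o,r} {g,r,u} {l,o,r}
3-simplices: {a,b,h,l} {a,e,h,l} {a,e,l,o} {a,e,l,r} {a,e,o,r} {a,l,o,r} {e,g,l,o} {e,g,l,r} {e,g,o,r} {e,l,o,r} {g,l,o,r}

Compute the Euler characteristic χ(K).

χ(K)=-7

n_0=10 n_1=33 n_2=27 n_3=11
χ=+10−33+27−11=-7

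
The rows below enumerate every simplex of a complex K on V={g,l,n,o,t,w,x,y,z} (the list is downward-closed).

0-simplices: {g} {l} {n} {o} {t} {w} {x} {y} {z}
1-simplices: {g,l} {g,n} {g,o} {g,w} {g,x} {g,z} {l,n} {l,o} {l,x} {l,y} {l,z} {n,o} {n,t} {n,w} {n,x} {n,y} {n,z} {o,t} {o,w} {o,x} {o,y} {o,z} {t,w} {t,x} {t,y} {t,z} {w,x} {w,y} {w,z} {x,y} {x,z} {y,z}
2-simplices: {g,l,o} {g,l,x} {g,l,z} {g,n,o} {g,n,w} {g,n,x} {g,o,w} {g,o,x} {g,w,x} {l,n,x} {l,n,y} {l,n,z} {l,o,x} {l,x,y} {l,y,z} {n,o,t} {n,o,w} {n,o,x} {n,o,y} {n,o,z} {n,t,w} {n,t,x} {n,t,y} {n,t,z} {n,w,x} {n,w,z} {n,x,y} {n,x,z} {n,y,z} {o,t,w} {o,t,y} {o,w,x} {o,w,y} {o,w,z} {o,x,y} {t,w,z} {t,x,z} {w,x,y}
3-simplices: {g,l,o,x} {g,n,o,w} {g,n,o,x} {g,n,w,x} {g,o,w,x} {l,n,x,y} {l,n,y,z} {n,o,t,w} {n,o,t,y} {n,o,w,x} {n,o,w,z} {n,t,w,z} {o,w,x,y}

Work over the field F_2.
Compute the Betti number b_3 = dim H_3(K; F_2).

n_0=9 n_1=32 n_2=38 n_3=13  [Z2]
∂1: piv[gl,gn,go,gw,gx,gz,ly,nt] rk=8  ker:ln,lo,lx,lz,no,nw,nx,ny,nz,ot,ow,ox,oy,oz,tw,tx,ty,tz,wx,wy,wz,xy,xz,yz
∂2: piv[glo,glx,glz,gno,gnw,gnx,gow,gox,gwx,lnx,lny,lnz,lxy,lyz,not,noy,noz,ntw,ntx,nty,ntz,nwz,nxz,owy] rk=24  ker:lox,now,nox,nwx,nxy,nyz,otw,oty,owx,owz,oxy,twz,txz,wxy
∂3: piv[glox,gnow,gnox,gnwx,gowx,lnxy,lnyz,notw,noty,nowz,ntwz,owxy] rk=12  ker:nowx
b_3=(13−12)−0=1

b_3=1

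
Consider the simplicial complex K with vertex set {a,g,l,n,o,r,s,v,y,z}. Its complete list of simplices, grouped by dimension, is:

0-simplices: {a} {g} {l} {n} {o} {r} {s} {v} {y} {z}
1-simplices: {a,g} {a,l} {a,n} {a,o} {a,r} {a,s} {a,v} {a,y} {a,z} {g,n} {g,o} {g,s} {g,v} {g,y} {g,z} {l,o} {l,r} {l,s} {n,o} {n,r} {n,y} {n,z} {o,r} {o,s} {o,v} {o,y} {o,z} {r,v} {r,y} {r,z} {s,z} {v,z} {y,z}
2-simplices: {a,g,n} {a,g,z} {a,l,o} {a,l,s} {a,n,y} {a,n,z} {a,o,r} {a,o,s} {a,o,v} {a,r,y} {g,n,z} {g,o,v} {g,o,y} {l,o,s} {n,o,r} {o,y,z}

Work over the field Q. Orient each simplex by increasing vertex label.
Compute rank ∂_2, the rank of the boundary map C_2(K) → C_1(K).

rank∂_2=14

n_0=10 n_1=33 n_2=16  [Q]
∂1: piv[ag,al,an,ao,ar,as,av,ay,az] rk=9  ker:gn,go,gs,gv,gy,gz,lo,lr,ls,no,nr,ny,nz,or,os,ov,oy,oz,rv,ry,rz,sz,vz,yz
∂2: piv[agn,agz,alo,als,any,anz,aor,aos,aov,ary,gov,goy,nor,oyz] rk=14  ker:gnz,los
rk∂_2=14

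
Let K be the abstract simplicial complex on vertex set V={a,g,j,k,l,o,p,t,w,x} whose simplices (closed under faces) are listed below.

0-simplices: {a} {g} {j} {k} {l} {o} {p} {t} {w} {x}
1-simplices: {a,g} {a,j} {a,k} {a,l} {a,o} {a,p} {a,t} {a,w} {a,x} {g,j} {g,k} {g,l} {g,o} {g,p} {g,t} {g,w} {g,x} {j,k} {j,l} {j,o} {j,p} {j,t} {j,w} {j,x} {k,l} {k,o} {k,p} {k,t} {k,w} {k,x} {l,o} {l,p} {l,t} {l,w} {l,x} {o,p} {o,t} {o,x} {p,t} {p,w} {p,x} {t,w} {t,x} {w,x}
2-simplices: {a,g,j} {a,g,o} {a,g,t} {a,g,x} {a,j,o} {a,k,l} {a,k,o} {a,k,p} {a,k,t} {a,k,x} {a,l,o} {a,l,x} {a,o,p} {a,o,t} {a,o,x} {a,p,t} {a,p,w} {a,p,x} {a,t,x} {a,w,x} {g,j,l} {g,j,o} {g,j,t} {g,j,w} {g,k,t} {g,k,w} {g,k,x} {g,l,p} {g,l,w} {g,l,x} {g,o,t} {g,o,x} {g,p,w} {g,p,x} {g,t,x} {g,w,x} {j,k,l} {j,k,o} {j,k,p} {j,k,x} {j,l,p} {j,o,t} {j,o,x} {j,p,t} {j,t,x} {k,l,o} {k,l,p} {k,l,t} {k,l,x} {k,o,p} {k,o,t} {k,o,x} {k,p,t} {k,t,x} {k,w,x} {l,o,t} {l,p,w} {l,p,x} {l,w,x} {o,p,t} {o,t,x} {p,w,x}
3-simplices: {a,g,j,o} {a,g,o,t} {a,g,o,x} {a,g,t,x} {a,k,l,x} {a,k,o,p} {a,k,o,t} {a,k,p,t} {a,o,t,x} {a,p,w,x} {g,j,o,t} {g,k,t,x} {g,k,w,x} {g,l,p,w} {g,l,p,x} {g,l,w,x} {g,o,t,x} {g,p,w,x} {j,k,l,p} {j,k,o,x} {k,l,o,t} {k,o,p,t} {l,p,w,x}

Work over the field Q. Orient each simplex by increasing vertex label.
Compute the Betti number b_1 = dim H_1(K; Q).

n_0=10 n_1=44 n_2=62 n_3=23  [Q]
∂1: piv[ag,aj,ak,al,ao,ap,at,aw,ax] rk=9  ker:gj,gk,gl,go,gp,gt,gw,gx,jk,jl,jo,jp,jt,jw,jx,kl,ko,kp,kt,kw,kx,lo,lp,lt,lw,lx,op,ot,ox,pt,pw,px,tw,tx,wx
∂2: piv[agj,ago,agt,agx,ajo,akl,ako,akp,akt,akx,alo,alx,aop,aot,aox,apt,apw,apx,atx,awx,gjl,gjt,gjw,gkt,gkw,glp,glw,glx,gpw,gpx,jkl,jkp,jkx,klt] rk=34  ker:gjo,gkx,got,gox,gtx,gwx,jko,jlp,jot,jox,jpt,jtx,klo,klp,klx,kop,kot,kox,kpt,ktx,kwx,lot,lpw,lpx,lwx,opt,otx,pwx
∂3: piv[agjo,agot,agox,agtx,aklx,akop,akot,akpt,aotx,apwx,gjot,gktx,gkwx,glpw,glpx,glwx,gpwx,jklp,jkox,klot,kopt] rk=21  ker:gotx,lpwx
b_1=(44−9)−34=1

b_1=1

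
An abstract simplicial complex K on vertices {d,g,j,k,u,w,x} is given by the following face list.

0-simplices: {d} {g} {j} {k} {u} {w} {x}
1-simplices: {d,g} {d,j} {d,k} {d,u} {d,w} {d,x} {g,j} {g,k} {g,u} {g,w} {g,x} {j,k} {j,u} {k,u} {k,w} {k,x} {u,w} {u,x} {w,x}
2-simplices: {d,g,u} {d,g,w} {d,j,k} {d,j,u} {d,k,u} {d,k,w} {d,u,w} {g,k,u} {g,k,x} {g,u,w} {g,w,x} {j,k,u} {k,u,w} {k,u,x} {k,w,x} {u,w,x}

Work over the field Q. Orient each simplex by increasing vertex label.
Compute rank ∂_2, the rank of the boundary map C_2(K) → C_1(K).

n_0=7 n_1=19 n_2=16  [Q]
∂1: piv[dg,dj,dk,du,dw,dx] rk=6  ker:gj,gk,gu,gw,gx,jk,ju,ku,kw,kx,uw,ux,wx
∂2: piv[dgu,dgw,djk,dju,dku,dkw,duw,gku,gkx,gwx,kux] rk=11  ker:guw,jku,kuw,kwx,uwx
rk∂_2=11

rank∂_2=11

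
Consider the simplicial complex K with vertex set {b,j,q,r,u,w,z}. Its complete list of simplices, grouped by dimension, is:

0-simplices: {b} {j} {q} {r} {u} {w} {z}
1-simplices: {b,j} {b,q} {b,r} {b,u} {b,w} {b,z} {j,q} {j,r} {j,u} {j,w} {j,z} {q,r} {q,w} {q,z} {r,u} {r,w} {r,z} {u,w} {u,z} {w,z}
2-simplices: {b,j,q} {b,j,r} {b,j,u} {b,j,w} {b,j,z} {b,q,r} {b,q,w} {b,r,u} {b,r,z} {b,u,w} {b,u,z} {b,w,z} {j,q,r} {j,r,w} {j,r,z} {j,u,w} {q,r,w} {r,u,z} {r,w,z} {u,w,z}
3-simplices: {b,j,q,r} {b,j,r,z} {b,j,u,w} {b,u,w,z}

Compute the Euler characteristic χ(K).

n_0=7 n_1=20 n_2=20 n_3=4
χ=+7−20+20−4=3

χ(K)=3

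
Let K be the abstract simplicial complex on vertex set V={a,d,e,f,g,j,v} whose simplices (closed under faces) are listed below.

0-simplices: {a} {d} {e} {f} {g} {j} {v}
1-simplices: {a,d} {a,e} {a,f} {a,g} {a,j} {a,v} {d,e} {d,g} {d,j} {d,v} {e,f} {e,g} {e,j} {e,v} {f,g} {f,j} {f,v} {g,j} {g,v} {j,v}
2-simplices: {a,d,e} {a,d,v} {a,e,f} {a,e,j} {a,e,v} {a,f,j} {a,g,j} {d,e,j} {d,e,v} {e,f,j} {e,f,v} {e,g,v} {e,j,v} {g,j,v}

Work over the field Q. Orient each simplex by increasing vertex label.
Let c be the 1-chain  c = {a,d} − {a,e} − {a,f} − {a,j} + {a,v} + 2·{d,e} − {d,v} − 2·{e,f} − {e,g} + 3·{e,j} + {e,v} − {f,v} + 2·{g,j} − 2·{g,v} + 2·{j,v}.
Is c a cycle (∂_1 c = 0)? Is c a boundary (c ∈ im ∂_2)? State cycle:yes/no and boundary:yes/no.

n_0=7 n_1=20 n_2=14  [Q]
∂1: piv[ad,ae,af,ag,aj,av] rk=6  ker:de,dg,dj,dv,ef,eg,ej,ev,fg,fj,fv,gj,gv,jv
∂2: piv[ade,adv,aef,aej,aev,afj,agj,dej,efv,egv,ejv,gjv] rk=12  ker:dev,efj
∂1c = {a} − 2·{f} − {g} + 2·{j}

cycle:no boundary:no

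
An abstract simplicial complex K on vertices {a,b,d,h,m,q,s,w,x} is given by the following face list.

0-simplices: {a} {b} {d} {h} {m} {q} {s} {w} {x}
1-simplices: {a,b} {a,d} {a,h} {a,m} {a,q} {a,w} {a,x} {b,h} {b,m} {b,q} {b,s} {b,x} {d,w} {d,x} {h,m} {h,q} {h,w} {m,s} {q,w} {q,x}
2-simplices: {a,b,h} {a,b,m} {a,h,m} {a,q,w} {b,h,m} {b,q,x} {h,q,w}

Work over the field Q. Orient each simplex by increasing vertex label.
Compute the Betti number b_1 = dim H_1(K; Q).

b_1=6

n_0=9 n_1=20 n_2=7  [Q]
∂1: piv[ab,ad,ah,am,aq,aw,ax,bs] rk=8  ker:bh,bm,bq,bx,dw,dx,hm,hq,hw,ms,qw,qx
∂2: piv[abh,abm,ahm,aqw,bqx,hqw] rk=6  ker:bhm
b_1=(20−8)−6=6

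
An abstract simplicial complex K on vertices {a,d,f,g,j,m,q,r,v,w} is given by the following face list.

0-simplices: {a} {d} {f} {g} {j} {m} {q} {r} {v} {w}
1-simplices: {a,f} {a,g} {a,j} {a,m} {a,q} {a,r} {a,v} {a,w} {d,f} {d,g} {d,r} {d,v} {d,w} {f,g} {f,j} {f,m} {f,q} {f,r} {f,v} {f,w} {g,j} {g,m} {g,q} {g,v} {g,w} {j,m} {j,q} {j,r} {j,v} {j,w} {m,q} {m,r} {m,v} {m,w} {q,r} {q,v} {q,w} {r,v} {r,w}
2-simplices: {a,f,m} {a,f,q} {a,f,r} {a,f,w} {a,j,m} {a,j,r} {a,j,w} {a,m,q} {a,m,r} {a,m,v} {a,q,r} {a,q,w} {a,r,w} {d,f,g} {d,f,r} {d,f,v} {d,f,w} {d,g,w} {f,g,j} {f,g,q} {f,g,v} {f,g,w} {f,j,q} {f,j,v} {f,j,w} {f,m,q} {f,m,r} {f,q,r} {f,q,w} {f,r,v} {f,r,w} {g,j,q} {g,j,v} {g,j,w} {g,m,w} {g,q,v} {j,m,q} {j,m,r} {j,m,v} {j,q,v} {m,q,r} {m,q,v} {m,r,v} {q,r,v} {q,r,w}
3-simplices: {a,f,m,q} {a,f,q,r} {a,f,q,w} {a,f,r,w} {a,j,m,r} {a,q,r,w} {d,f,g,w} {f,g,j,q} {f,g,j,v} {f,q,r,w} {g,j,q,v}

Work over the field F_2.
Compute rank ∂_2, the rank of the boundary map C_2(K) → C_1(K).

n_0=10 n_1=39 n_2=45 n_3=11  [Z2]
∂1: piv[af,ag,aj,am,aq,ar,av,aw,df] rk=9  ker:dg,dr,dv,dw,fg,fj,fm,fq,fr,fv,fw,gj,gm,gq,gv,gw,jm,jq,jr,jv,jw,mq,mr,mv,mw,qr,qv,qw,rv,rw
∂2: piv[afm,afq,afr,afw,ajm,ajr,ajw,amq,amr,amv,aqr,aqw,arw,dfg,dfr,dfv,dfw,dgw,fgj,fgq,fgv,fjq,fjv,fjw,frv,gmw,gqv,jmv] rk=28  ker:fgw,fmq,fmr,fqr,fqw,frw,gjq,gjv,gjw,jmq,jmr,jqv,mqr,mqv,mrv,qrv,qrw
∂3: piv[afmq,afqr,afqw,afrw,ajmr,aqrw,dfgw,fgjq,fgjv,gjqv] rk=10  ker:fqrw
rk∂_2=28

rank∂_2=28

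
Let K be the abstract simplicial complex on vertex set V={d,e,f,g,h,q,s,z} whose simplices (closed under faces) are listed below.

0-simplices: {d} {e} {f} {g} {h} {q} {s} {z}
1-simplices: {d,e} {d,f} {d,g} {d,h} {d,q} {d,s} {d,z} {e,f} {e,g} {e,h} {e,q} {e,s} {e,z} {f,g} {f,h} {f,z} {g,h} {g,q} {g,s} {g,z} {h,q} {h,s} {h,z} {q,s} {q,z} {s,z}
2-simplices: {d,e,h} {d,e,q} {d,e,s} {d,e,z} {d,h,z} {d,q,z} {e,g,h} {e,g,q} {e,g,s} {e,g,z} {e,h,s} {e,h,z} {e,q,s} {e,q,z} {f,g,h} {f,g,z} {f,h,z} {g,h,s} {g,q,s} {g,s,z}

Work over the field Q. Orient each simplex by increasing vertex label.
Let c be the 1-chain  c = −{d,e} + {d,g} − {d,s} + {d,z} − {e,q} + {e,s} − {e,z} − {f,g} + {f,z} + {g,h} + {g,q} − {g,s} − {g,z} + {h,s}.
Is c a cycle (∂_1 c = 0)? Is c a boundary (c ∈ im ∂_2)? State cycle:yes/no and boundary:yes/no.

n_0=8 n_1=26 n_2=20  [Q]
∂1: piv[de,df,dg,dh,dq,ds,dz] rk=7  ker:ef,eg,eh,eq,es,ez,fg,fh,fz,gh,gq,gs,gz,hq,hs,hz,qs,qz,sz
∂2: piv[deh,deq,des,dez,dhz,dqz,egh,egq,egs,egz,ehs,eqs,fgh,fgz,gsz] rk=15  ker:ehz,eqz,fhz,ghs,gqs
∂1c = 0
c vs im∂2: residual ≠ 0 ⇒ not boundary

cycle:yes boundary:no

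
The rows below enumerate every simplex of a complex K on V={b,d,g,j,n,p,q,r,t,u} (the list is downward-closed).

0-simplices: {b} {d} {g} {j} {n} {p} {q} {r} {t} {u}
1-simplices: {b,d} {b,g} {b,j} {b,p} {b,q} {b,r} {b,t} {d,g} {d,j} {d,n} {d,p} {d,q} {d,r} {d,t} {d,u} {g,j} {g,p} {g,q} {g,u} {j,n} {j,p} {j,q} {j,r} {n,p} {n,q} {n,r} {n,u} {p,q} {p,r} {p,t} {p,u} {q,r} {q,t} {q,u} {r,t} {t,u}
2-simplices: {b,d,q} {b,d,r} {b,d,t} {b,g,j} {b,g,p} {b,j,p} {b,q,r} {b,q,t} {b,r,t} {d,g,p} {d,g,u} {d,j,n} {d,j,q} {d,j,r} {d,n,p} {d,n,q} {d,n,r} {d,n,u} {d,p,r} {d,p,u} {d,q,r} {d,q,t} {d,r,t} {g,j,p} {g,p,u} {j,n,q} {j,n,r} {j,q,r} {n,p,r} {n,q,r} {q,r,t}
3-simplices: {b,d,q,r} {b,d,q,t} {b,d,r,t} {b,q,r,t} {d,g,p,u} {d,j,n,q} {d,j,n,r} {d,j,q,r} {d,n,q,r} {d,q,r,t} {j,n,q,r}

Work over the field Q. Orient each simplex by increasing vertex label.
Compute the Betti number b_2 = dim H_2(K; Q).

b_2=2

n_0=10 n_1=36 n_2=31 n_3=11  [Q]
∂1: piv[bd,bg,bj,bp,bq,br,bt,dn,du] rk=9  ker:dg,dj,dp,dq,dr,dt,gj,gp,gq,gu,jn,jp,jq,jr,np,nq,nr,nu,pq,pr,pt,pu,qr,qt,qu,rt,tu
∂2: piv[bdq,bdr,bdt,bgj,bgp,bjp,bqr,bqt,brt,dgp,dgu,djn,djq,djr,dnp,dnq,dnr,dnu,dpr,dpu] rk=20  ker:dqr,dqt,drt,gjp,gpu,jnq,jnr,jqr,npr,nqr,qrt
∂3: piv[bdqr,bdqt,bdrt,bqrt,dgpu,djnq,djnr,djqr,dnqr] rk=9  ker:dqrt,jnqr
b_2=(31−20)−9=2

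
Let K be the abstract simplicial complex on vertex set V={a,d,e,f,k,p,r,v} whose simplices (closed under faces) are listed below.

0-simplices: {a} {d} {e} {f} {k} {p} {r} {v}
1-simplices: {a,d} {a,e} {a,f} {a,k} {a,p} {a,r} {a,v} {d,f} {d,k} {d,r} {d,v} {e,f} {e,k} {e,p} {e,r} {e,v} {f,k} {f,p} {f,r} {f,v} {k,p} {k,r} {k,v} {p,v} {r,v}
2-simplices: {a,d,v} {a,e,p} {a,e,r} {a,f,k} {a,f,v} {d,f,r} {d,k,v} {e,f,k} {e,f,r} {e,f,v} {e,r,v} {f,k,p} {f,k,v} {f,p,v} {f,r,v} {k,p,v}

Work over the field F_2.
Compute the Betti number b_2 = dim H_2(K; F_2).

b_2=2

n_0=8 n_1=25 n_2=16  [Z2]
∂1: piv[ad,ae,af,ak,ap,ar,av] rk=7  ker:df,dk,dr,dv,ef,ek,ep,er,ev,fk,fp,fr,fv,kp,kr,kv,pv,rv
∂2: piv[adv,aep,aer,afk,afv,dfr,dkv,efk,efr,efv,erv,fkp,fkv,fpv] rk=14  ker:frv,kpv
b_2=(16−14)−0=2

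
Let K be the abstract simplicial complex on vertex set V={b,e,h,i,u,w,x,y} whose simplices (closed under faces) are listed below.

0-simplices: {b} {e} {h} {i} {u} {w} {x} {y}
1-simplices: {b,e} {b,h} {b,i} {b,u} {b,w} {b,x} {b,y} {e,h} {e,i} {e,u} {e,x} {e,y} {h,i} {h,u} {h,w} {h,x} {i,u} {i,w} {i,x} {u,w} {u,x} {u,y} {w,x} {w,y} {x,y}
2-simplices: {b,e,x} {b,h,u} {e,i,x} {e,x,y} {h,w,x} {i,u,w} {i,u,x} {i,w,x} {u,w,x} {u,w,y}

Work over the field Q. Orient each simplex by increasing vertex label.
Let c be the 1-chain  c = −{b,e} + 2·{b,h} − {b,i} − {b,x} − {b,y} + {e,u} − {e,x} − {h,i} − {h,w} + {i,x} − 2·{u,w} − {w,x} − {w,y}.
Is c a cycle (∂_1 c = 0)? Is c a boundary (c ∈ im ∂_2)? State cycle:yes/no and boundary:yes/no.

n_0=8 n_1=25 n_2=10  [Q]
∂1: piv[be,bh,bi,bu,bw,bx,by] rk=7  ker:eh,ei,eu,ex,ey,hi,hu,hw,hx,iu,iw,ix,uw,ux,uy,wx,wy,xy
∂2: piv[bex,bhu,eix,exy,hwx,iuw,iux,iwx,uwy] rk=9  ker:uwx
∂1c = 2·{b} − {e} + 4·{h} − 3·{i} + 3·{u} − {w} − 2·{x} − 2·{y}

cycle:no boundary:no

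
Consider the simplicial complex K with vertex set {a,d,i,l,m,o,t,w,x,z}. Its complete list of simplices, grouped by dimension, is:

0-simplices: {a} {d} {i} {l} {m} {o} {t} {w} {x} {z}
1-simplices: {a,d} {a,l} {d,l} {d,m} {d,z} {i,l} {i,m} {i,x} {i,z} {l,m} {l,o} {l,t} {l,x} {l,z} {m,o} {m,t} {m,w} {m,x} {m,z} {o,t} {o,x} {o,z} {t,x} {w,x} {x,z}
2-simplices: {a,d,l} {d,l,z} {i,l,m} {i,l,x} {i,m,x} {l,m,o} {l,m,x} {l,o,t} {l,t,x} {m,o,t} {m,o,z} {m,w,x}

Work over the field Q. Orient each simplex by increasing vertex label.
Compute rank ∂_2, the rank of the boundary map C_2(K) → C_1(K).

rank∂_2=11

n_0=10 n_1=25 n_2=12  [Q]
∂1: piv[ad,al,dm,dz,il,ix,lo,lt,mw] rk=9  ker:dl,im,iz,lm,lx,lz,mo,mt,mx,mz,ot,ox,oz,tx,wx,xz
∂2: piv[adl,dlz,ilm,ilx,imx,lmo,lot,ltx,mot,moz,mwx] rk=11  ker:lmx
rk∂_2=11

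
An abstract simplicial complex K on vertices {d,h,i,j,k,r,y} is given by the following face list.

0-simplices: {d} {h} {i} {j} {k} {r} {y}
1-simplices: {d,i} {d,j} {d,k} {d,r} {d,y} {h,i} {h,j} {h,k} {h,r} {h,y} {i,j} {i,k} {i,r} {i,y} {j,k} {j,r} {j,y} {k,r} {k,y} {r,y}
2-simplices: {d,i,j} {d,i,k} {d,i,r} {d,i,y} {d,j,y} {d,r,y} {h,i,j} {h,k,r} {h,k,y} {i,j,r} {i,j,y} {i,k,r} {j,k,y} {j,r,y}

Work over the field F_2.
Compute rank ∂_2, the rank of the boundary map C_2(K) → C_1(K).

n_0=7 n_1=20 n_2=14  [Z2]
∂1: piv[di,dj,dk,dr,dy,hi] rk=6  ker:hj,hk,hr,hy,ij,ik,ir,iy,jk,jr,jy,kr,ky,ry
∂2: piv[dij,dik,dir,diy,djy,dry,hij,hkr,hky,ijr,ikr,jky] rk=12  ker:ijy,jry
rk∂_2=12

rank∂_2=12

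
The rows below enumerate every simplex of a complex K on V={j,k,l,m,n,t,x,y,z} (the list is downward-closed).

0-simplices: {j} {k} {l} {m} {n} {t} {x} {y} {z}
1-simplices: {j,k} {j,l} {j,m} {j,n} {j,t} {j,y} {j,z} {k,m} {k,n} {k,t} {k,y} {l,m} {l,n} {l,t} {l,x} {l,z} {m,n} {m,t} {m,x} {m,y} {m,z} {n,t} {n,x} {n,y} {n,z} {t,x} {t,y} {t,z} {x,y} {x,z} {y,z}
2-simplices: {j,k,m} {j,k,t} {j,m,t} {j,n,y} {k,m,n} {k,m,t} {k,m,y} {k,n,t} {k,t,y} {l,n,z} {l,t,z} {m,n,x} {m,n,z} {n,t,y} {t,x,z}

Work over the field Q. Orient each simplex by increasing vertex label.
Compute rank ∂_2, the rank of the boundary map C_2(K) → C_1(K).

n_0=9 n_1=31 n_2=15  [Q]
∂1: piv[jk,jl,jm,jn,jt,jy,jz,lx] rk=8  ker:km,kn,kt,ky,lm,ln,lt,lz,mn,mt,mx,my,mz,nt,nx,ny,nz,tx,ty,tz,xy,xz,yz
∂2: piv[jkm,jkt,jmt,jny,kmn,kmy,knt,kty,lnz,ltz,mnx,mnz,nty,txz] rk=14  ker:kmt
rk∂_2=14

rank∂_2=14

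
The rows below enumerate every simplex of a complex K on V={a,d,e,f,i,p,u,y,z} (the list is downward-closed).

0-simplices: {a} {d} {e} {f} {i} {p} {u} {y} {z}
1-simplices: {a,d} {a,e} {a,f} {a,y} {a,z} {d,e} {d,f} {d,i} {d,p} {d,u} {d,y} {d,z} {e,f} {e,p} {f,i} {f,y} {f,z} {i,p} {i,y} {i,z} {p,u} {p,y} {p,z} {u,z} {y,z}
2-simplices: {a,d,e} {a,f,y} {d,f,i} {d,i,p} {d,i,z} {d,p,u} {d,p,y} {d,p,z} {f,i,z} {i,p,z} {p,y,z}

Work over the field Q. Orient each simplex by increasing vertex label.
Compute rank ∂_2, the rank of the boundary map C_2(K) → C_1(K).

rank∂_2=10

n_0=9 n_1=25 n_2=11  [Q]
∂1: piv[ad,ae,af,ay,az,di,dp,du] rk=8  ker:de,df,dy,dz,ef,ep,fi,fy,fz,ip,iy,iz,pu,py,pz,uz,yz
∂2: piv[ade,afy,dfi,dip,diz,dpu,dpy,dpz,fiz,pyz] rk=10  ker:ipz
rk∂_2=10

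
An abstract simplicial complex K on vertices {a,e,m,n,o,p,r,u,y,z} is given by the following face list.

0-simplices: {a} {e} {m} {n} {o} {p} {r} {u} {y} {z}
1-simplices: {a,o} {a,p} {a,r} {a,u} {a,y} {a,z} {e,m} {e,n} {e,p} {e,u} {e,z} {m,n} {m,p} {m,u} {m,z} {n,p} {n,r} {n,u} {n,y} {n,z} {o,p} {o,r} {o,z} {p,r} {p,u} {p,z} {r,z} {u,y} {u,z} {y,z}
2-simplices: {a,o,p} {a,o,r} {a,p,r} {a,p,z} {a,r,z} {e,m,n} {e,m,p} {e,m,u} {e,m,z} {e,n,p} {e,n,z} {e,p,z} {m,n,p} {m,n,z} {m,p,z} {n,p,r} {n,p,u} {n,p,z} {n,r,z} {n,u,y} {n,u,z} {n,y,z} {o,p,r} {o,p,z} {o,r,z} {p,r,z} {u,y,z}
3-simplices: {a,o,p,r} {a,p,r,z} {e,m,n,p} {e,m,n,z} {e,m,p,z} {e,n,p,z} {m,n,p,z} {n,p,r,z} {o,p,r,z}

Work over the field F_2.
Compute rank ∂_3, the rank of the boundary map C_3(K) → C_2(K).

rank∂_3=8

n_0=10 n_1=30 n_2=27 n_3=9  [Z2]
∂1: piv[ao,ap,ar,au,ay,az,em,en,ep] rk=9  ker:eu,ez,mn,mp,mu,mz,np,nr,nu,ny,nz,op,or,oz,pr,pu,pz,rz,uy,uz,yz
∂2: piv[aop,aor,apr,apz,arz,emn,emp,emu,emz,enp,enz,epz,npr,npu,nuy,nuz,nyz,opz] rk=18  ker:mnp,mnz,mpz,npz,nrz,opr,orz,prz,uyz
∂3: piv[aopr,aprz,emnp,emnz,empz,enpz,nprz,oprz] rk=8  ker:mnpz
rk∂_3=8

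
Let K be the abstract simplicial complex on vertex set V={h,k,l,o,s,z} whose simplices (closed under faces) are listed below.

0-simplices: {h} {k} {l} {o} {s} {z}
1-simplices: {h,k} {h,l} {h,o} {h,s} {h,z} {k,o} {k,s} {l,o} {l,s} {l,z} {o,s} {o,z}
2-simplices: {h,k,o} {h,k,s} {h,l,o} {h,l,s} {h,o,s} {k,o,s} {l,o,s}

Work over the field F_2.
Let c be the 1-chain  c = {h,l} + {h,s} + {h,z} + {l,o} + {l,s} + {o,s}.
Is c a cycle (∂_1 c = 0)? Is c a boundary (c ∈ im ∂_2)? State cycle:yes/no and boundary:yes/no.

n_0=6 n_1=12 n_2=7  [Z2]
∂1: piv[hk,hl,ho,hs,hz] rk=5  ker:ko,ks,lo,ls,lz,os,oz
∂2: piv[hko,hks,hlo,hls,hos] rk=5  ker:kos,los
∂1c = {h} + {l} + {s} + {z}

cycle:no boundary:no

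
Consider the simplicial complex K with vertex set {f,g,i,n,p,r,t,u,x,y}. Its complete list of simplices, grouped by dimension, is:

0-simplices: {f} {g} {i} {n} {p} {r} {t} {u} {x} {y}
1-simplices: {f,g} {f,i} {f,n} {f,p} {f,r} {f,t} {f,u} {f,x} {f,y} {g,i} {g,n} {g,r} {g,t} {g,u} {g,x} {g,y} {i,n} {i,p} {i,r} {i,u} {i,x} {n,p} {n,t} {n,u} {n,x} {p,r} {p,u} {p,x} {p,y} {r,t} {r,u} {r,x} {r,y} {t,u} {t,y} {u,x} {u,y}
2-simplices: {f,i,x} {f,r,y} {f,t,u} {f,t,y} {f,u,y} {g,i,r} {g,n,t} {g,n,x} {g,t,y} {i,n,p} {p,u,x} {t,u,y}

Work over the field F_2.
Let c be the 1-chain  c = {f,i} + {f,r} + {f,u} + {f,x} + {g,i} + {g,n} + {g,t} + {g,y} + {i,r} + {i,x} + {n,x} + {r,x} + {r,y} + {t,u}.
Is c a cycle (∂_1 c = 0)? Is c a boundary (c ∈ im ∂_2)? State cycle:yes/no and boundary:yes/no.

cycle:yes boundary:no

n_0=10 n_1=37 n_2=12  [Z2]
∂1: piv[fg,fi,fn,fp,fr,ft,fu,fx,fy] rk=9  ker:gi,gn,gr,gt,gu,gx,gy,in,ip,ir,iu,ix,np,nt,nu,nx,pr,pu,px,py,rt,ru,rx,ry,tu,ty,ux,uy
∂2: piv[fix,fry,ftu,fty,fuy,gir,gnt,gnx,gty,inp,pux] rk=11  ker:tuy
∂1c = 0
c vs im∂2: residual ≠ 0 ⇒ not boundary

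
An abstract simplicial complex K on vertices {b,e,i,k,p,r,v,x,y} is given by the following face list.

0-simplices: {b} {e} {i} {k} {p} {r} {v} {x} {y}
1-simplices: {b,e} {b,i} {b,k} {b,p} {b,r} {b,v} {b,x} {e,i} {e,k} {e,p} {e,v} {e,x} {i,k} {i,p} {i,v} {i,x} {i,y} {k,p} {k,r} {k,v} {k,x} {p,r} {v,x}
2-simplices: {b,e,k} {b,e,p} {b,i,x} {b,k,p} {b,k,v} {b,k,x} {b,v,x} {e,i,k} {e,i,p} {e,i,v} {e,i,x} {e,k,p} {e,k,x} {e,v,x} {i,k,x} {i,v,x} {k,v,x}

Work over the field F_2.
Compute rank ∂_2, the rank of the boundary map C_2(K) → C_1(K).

rank∂_2=13

n_0=9 n_1=23 n_2=17  [Z2]
∂1: piv[be,bi,bk,bp,br,bv,bx,iy] rk=8  ker:ei,ek,ep,ev,ex,ik,ip,iv,ix,kp,kr,kv,kx,pr,vx
∂2: piv[bek,bep,bix,bkp,bkv,bkx,bvx,eik,eip,eiv,eix,ekx,evx] rk=13  ker:ekp,ikx,ivx,kvx
rk∂_2=13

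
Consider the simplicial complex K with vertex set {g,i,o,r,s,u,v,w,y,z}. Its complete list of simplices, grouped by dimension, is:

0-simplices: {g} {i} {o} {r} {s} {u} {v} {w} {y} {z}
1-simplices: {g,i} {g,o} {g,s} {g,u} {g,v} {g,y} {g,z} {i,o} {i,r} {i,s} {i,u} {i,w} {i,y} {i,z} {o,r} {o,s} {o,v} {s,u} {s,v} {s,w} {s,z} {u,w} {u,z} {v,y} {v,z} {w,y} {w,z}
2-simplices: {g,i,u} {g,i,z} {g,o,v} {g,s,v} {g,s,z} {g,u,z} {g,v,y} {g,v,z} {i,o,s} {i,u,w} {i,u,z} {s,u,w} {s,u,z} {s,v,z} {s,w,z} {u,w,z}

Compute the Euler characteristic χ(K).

n_0=10 n_1=27 n_2=16
χ=+10−27+16=-1

χ(K)=-1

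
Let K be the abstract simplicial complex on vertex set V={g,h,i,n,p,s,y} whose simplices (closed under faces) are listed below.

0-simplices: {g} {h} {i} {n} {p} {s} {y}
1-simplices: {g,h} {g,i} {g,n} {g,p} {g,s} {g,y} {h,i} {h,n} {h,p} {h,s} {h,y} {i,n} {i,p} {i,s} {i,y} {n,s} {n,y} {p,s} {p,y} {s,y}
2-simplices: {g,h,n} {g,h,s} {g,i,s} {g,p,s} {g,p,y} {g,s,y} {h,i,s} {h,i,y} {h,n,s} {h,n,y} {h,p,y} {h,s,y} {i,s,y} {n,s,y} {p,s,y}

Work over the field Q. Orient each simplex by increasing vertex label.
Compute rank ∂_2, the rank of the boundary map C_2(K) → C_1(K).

rank∂_2=12

n_0=7 n_1=20 n_2=15  [Q]
∂1: piv[gh,gi,gn,gp,gs,gy] rk=6  ker:hi,hn,hp,hs,hy,in,ip,is,iy,ns,ny,ps,py,sy
∂2: piv[ghn,ghs,gis,gps,gpy,gsy,his,hiy,hns,hny,hpy,hsy] rk=12  ker:isy,nsy,psy
rk∂_2=12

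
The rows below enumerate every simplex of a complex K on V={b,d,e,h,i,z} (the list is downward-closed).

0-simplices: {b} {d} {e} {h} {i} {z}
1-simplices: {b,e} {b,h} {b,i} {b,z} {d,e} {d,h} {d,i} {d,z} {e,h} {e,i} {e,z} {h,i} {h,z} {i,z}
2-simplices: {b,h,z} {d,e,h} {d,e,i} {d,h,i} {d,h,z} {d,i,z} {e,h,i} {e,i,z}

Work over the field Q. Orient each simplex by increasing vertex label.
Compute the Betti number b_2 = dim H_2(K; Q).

n_0=6 n_1=14 n_2=8  [Q]
∂1: piv[be,bh,bi,bz,de] rk=5  ker:dh,di,dz,eh,ei,ez,hi,hz,iz
∂2: piv[bhz,deh,dei,dhi,dhz,diz,eiz] rk=7  ker:ehi
b_2=(8−7)−0=1

b_2=1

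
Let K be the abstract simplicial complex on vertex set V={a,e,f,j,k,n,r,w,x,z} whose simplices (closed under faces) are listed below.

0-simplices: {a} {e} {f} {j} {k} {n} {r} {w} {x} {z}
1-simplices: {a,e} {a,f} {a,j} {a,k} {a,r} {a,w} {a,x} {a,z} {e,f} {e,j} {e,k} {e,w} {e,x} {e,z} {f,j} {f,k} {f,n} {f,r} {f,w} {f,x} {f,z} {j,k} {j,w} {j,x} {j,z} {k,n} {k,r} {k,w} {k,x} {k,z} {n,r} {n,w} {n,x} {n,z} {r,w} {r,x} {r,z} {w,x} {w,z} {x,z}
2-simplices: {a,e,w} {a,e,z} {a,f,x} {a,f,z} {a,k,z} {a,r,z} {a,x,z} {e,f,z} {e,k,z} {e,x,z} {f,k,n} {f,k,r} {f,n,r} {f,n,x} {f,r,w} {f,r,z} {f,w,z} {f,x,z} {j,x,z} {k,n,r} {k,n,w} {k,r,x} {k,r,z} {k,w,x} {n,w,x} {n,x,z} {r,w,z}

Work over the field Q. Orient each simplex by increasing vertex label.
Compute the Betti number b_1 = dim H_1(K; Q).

b_1=7

n_0=10 n_1=40 n_2=27  [Q]
∂1: piv[ae,af,aj,ak,ar,aw,ax,az,fn] rk=9  ker:ef,ej,ek,ew,ex,ez,fj,fk,fr,fw,fx,fz,jk,jw,jx,jz,kn,kr,kw,kx,kz,nr,nw,nx,nz,rw,rx,rz,wx,wz,xz
∂2: piv[aew,aez,afx,afz,akz,arz,axz,efz,ekz,exz,fkn,fkr,fnr,fnx,frw,frz,fwz,jxz,knw,krx,krz,kwx,nwx,nxz] rk=24  ker:fxz,knr,rwz
b_1=(40−9)−24=7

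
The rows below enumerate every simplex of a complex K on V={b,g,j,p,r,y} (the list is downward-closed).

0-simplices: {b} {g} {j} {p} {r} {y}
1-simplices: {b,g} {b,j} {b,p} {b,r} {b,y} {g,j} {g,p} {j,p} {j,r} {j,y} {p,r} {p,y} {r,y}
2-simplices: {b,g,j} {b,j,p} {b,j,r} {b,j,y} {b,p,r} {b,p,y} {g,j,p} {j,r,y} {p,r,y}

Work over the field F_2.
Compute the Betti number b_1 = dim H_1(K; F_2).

b_1=0

n_0=6 n_1=13 n_2=9  [Z2]
∂1: piv[bg,bj,bp,br,by] rk=5  ker:gj,gp,jp,jr,jy,pr,py,ry
∂2: piv[bgj,bjp,bjr,bjy,bpr,bpy,gjp,jry] rk=8  ker:pry
b_1=(13−5)−8=0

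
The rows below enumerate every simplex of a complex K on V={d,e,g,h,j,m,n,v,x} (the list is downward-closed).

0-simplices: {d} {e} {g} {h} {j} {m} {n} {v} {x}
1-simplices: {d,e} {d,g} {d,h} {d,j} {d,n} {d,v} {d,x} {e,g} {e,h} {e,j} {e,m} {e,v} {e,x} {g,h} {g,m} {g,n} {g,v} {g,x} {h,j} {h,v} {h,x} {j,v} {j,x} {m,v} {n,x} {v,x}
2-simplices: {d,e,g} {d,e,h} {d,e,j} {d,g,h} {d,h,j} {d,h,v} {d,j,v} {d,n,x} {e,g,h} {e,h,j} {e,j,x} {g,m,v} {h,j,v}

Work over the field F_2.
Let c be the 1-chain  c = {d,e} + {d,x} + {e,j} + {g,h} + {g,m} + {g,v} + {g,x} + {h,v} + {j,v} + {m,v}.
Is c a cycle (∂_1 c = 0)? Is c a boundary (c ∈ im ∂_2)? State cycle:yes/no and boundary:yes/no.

n_0=9 n_1=26 n_2=13  [Z2]
∂1: piv[de,dg,dh,dj,dn,dv,dx,em] rk=8  ker:eg,eh,ej,ev,ex,gh,gm,gn,gv,gx,hj,hv,hx,jv,jx,mv,nx,vx
∂2: piv[deg,deh,dej,dgh,dhj,dhv,djv,dnx,ejx,gmv] rk=10  ker:egh,ehj,hjv
∂1c = 0
c vs im∂2: residual ≠ 0 ⇒ not boundary

cycle:yes boundary:no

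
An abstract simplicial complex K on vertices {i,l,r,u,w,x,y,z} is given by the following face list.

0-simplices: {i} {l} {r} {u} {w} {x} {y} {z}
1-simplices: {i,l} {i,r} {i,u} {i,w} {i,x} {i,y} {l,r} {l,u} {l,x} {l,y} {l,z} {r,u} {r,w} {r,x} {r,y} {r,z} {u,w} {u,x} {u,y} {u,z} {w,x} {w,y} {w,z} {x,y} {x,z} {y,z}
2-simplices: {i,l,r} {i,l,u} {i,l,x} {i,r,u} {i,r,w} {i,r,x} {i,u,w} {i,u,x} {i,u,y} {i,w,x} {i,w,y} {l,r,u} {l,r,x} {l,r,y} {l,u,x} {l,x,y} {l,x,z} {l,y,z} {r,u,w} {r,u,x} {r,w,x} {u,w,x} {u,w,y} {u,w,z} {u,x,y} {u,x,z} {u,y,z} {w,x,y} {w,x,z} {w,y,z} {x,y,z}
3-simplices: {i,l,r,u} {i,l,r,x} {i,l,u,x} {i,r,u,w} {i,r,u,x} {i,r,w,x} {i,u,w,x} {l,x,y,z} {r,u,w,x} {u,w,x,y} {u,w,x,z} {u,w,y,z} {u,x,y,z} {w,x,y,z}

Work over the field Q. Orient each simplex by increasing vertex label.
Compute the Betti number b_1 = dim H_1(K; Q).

b_1=1

n_0=8 n_1=26 n_2=31 n_3=14  [Q]
∂1: piv[il,ir,iu,iw,ix,iy,lz] rk=7  ker:lr,lu,lx,ly,ru,rw,rx,ry,rz,uw,ux,uy,uz,wx,wy,wz,xy,xz,yz
∂2: piv[ilr,ilu,ilx,iru,irw,irx,iuw,iux,iuy,iwx,iwy,lry,lxy,lxz,lyz,uwz,uxy,uxz] rk=18  ker:lru,lrx,lux,ruw,rux,rwx,uwx,uwy,uyz,wxy,wxz,wyz,xyz
∂3: piv[ilru,ilrx,ilux,iruw,irux,irwx,iuwx,lxyz,uwxy,uwxz,uwyz,uxyz] rk=12  ker:ruwx,wxyz
b_1=(26−7)−18=1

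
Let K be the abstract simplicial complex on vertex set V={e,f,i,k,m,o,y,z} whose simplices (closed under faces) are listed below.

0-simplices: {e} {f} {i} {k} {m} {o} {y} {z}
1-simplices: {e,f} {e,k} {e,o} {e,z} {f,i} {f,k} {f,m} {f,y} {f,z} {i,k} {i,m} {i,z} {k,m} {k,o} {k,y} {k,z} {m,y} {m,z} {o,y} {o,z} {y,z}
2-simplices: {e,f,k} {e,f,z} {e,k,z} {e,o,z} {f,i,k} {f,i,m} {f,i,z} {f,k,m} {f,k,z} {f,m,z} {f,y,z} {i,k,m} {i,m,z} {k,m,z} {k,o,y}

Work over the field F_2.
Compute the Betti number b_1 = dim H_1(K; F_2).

n_0=8 n_1=21 n_2=15  [Z2]
∂1: piv[ef,ek,eo,ez,fi,fm,fy] rk=7  ker:fk,fz,ik,im,iz,km,ko,ky,kz,my,mz,oy,oz,yz
∂2: piv[efk,efz,ekz,eoz,fik,fim,fiz,fkm,fmz,fyz,koy] rk=11  ker:fkz,ikm,imz,kmz
b_1=(21−7)−11=3

b_1=3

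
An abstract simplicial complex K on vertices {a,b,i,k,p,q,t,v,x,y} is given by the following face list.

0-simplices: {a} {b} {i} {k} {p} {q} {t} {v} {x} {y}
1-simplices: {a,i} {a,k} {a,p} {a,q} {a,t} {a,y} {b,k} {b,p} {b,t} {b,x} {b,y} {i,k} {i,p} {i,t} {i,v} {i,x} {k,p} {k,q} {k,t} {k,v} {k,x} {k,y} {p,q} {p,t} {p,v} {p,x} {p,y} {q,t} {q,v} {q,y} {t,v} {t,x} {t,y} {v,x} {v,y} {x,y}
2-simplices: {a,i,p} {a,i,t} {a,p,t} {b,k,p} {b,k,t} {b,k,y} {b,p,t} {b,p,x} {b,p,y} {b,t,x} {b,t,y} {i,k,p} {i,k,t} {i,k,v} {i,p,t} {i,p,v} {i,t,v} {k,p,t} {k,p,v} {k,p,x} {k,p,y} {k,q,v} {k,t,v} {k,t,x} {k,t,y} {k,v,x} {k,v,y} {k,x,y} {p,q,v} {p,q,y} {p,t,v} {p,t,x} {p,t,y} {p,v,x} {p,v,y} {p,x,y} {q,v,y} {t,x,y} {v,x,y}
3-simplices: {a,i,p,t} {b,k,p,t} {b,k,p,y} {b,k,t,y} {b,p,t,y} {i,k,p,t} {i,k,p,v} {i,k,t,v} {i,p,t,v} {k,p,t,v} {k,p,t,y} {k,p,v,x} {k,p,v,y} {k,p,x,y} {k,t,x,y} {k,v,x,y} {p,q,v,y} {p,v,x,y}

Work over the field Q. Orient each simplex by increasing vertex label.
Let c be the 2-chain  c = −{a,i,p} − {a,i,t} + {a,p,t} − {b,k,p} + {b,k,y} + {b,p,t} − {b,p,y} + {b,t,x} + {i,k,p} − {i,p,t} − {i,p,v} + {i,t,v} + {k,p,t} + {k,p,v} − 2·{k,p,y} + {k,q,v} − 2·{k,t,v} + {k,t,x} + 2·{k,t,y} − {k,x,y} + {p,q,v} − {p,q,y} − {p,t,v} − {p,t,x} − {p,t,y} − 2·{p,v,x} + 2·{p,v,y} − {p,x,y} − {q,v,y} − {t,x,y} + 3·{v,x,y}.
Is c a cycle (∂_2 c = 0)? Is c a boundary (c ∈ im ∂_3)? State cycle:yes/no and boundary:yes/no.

cycle:no boundary:no

n_0=10 n_1=36 n_2=39 n_3=18  [Q]
∂1: piv[ai,ak,ap,aq,at,ay,bk,bx,iv] rk=9  ker:bp,bt,by,ik,ip,it,ix,kp,kq,kt,kv,kx,ky,pq,pt,pv,px,py,qt,qv,qy,tv,tx,ty,vx,vy,xy
∂2: piv[aip,ait,apt,bkp,bkt,bky,bpt,bpx,bpy,btx,bty,ikp,ikv,ipv,itv,kpx,kqv,kvx,kvy,kxy,pqv,pqy] rk=22  ker:ikt,ipt,kpt,kpv,kpy,ktv,ktx,kty,ptv,ptx,pty,pvx,pvy,pxy,qvy,txy,vxy
∂3: piv[aipt,bkpt,bkpy,bkty,bpty,ikpt,ikpv,iktv,iptv,kpvx,kpvy,kpxy,ktxy,kvxy,pqvy] rk=15  ker:kptv,kpty,pvxy
∂2c = −2·{a,i} + 2·{a,p} + {b,p} − {b,x} + {i,k} − 4·{i,p} + {i,t} + {k,q} − 2·{k,x} + 2·{k,y} − {p,t} + 2·{p,x} − 2·{p,y} + {q,v} − 2·{t,v} + 2·{t,y} + {v,x} − 2·{v,y}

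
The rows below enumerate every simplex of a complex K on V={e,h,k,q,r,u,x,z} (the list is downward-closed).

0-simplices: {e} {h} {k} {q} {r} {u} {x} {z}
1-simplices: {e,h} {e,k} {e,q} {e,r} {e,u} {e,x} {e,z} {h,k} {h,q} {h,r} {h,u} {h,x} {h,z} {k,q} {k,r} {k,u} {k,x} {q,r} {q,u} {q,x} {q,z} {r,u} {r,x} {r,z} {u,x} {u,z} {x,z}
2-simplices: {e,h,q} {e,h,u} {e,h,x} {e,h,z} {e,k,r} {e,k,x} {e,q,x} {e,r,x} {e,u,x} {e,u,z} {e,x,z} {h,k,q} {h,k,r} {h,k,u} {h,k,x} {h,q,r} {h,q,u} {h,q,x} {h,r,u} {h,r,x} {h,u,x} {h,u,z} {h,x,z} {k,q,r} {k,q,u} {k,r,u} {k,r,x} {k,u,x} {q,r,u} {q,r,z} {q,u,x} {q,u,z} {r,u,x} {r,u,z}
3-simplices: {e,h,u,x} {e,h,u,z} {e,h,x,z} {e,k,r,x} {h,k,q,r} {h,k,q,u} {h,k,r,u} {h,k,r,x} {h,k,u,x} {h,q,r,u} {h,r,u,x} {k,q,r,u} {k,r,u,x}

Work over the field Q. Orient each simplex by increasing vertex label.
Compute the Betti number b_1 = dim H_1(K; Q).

n_0=8 n_1=27 n_2=34 n_3=13  [Q]
∂1: piv[eh,ek,eq,er,eu,ex,ez] rk=7  ker:hk,hq,hr,hu,hx,hz,kq,kr,ku,kx,qr,qu,qx,qz,ru,rx,rz,ux,uz,xz
∂2: piv[ehq,ehu,ehx,ehz,ekr,ekx,eqx,erx,eux,euz,exz,hkq,hkr,hku,hkx,hqr,hqu,hru,qrz,quz] rk=20  ker:hqx,hrx,hux,huz,hxz,kqr,kqu,kru,krx,kux,qru,qux,rux,ruz
∂3: piv[ehux,ehuz,ehxz,ekrx,hkqr,hkqu,hkru,hkrx,hkux,hqru,hrux] rk=11  ker:kqru,krux
b_1=(27−7)−20=0

b_1=0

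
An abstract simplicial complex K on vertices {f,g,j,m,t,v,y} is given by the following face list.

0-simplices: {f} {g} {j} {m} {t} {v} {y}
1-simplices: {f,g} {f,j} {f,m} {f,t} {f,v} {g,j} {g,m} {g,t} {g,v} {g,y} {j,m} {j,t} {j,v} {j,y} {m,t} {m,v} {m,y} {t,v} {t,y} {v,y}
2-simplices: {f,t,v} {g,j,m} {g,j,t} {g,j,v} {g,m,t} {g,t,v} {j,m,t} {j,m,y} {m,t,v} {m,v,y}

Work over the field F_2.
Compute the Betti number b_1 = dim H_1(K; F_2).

n_0=7 n_1=20 n_2=10  [Z2]
∂1: piv[fg,fj,fm,ft,fv,gy] rk=6  ker:gj,gm,gt,gv,jm,jt,jv,jy,mt,mv,my,tv,ty,vy
∂2: piv[ftv,gjm,gjt,gjv,gmt,gtv,jmy,mtv,mvy] rk=9  ker:jmt
b_1=(20−6)−9=5

b_1=5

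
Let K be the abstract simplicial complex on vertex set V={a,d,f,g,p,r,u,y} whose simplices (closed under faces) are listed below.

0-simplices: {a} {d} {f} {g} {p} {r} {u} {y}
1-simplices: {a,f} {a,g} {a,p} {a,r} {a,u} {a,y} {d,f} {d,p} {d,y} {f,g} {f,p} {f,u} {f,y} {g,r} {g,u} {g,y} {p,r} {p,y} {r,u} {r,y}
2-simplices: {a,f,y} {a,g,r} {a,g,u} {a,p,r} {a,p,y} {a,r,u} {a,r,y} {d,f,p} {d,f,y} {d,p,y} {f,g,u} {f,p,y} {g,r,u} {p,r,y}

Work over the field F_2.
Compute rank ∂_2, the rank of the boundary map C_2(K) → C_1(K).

rank∂_2=11

n_0=8 n_1=20 n_2=14  [Z2]
∂1: piv[af,ag,ap,ar,au,ay,df] rk=7  ker:dp,dy,fg,fp,fu,fy,gr,gu,gy,pr,py,ru,ry
∂2: piv[afy,agr,agu,apr,apy,aru,ary,dfp,dfy,dpy,fgu] rk=11  ker:fpy,gru,pry
rk∂_2=11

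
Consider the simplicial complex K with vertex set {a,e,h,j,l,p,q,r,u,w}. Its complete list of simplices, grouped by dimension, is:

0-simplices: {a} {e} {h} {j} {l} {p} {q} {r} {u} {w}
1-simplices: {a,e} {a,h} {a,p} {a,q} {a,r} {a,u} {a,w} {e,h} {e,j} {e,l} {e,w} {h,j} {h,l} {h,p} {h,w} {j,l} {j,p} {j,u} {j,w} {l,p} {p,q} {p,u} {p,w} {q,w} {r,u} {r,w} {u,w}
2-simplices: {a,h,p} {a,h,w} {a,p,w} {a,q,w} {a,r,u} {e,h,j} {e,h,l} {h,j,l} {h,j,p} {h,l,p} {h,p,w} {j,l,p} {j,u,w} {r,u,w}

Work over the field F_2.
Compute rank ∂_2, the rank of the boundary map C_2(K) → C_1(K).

n_0=10 n_1=27 n_2=14  [Z2]
∂1: piv[ae,ah,ap,aq,ar,au,aw,ej,el] rk=9  ker:eh,ew,hj,hl,hp,hw,jl,jp,ju,jw,lp,pq,pu,pw,qw,ru,rw,uw
∂2: piv[ahp,ahw,apw,aqw,aru,ehj,ehl,hjl,hjp,hlp,juw,ruw] rk=12  ker:hpw,jlp
rk∂_2=12

rank∂_2=12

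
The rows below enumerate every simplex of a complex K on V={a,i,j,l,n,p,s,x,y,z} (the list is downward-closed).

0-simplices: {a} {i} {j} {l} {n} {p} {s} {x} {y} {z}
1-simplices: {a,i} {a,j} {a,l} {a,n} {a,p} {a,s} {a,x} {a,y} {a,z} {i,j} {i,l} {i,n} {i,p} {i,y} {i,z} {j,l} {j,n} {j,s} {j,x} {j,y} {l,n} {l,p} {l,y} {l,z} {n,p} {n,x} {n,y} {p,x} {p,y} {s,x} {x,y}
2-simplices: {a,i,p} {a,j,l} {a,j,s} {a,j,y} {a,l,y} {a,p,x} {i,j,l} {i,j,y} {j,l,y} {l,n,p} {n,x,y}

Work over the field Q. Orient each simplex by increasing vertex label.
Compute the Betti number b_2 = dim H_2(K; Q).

b_2=1

n_0=10 n_1=31 n_2=11  [Q]
∂1: piv[ai,aj,al,an,ap,as,ax,ay,az] rk=9  ker:ij,il,in,ip,iy,iz,jl,jn,js,jx,jy,ln,lp,ly,lz,np,nx,ny,px,py,sx,xy
∂2: piv[aip,ajl,ajs,ajy,aly,apx,ijl,ijy,lnp,nxy] rk=10  ker:jly
b_2=(11−10)−0=1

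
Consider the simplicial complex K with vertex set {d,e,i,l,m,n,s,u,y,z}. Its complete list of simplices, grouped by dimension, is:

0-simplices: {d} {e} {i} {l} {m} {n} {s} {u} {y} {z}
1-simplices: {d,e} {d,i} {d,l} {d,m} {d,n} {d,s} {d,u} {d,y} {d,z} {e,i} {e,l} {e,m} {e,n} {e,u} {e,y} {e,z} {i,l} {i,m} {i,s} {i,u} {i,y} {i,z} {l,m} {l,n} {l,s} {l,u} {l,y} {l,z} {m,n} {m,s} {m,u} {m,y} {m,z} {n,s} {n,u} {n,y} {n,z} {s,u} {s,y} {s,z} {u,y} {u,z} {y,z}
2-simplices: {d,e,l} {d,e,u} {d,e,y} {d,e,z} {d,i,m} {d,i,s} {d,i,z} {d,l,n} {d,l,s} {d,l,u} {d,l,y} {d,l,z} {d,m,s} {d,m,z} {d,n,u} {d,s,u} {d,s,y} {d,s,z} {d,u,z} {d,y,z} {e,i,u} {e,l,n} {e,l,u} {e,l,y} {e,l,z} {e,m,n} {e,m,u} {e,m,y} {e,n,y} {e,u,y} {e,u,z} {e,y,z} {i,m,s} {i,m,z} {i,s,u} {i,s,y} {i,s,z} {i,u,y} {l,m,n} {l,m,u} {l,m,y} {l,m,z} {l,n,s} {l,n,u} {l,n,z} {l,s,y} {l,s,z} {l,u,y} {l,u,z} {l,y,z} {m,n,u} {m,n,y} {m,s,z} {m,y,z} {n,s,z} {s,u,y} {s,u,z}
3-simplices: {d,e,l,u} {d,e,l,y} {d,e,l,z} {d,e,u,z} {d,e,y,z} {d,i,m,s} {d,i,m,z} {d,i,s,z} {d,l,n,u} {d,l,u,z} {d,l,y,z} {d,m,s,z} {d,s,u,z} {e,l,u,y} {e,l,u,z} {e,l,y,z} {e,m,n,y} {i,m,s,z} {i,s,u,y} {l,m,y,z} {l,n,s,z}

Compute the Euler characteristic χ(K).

n_0=10 n_1=43 n_2=57 n_3=21
χ=+10−43+57−21=3

χ(K)=3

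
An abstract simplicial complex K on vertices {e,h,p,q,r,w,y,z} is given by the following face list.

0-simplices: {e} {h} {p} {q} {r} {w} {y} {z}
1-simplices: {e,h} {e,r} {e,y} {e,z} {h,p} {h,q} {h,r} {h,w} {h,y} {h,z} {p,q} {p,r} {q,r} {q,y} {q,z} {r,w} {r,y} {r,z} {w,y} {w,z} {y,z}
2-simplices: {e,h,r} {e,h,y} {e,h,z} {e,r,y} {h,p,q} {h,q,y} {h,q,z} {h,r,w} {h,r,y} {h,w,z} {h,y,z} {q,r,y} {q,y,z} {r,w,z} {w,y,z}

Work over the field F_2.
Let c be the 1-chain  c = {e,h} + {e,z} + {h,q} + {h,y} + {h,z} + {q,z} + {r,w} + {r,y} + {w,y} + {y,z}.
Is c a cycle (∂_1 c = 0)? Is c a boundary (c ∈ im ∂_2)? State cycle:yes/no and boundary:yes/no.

n_0=8 n_1=21 n_2=15  [Z2]
∂1: piv[eh,er,ey,ez,hp,hq,hw] rk=7  ker:hr,hy,hz,pq,pr,qr,qy,qz,rw,ry,rz,wy,wz,yz
∂2: piv[ehr,ehy,ehz,ery,hpq,hqy,hqz,hrw,hwz,hyz,qry,rwz,wyz] rk=13  ker:hry,qyz
∂1c = 0
c vs im∂2: reduces to 0 ⇒ boundary

cycle:yes boundary:yes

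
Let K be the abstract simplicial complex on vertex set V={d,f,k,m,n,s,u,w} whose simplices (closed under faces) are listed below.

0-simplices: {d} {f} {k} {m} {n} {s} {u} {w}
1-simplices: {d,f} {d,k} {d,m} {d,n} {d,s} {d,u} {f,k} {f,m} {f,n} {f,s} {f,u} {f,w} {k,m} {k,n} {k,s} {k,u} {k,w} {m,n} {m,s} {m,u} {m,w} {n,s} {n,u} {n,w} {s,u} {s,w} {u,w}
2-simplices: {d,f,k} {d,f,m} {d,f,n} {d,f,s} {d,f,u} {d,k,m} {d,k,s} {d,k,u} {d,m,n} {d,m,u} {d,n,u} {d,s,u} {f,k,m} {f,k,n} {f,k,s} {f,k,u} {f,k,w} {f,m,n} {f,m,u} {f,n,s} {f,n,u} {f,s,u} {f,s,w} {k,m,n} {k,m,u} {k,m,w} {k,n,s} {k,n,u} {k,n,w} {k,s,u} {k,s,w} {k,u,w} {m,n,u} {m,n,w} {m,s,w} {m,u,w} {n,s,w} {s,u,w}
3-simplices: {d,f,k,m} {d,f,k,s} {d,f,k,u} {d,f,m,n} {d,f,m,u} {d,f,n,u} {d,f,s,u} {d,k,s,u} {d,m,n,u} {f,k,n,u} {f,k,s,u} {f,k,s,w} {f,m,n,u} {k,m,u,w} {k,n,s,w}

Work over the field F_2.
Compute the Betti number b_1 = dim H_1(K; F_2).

n_0=8 n_1=27 n_2=38 n_3=15  [Z2]
∂1: piv[df,dk,dm,dn,ds,du,fw] rk=7  ker:fk,fm,fn,fs,fu,km,kn,ks,ku,kw,mn,ms,mu,mw,ns,nu,nw,su,sw,uw
∂2: piv[dfk,dfm,dfn,dfs,dfu,dkm,dks,dku,dmn,dmu,dnu,dsu,fkn,fkw,fns,fsw,kmw,knw,kuw,msw] rk=20  ker:fkm,fks,fku,fmn,fmu,fnu,fsu,kmn,kmu,kns,knu,ksu,ksw,mnu,mnw,muw,nsw,suw
∂3: piv[dfkm,dfks,dfku,dfmn,dfmu,dfnu,dfsu,dksu,dmnu,fknu,fksw,kmuw,knsw] rk=13  ker:fksu,fmnu
b_1=(27−7)−20=0

b_1=0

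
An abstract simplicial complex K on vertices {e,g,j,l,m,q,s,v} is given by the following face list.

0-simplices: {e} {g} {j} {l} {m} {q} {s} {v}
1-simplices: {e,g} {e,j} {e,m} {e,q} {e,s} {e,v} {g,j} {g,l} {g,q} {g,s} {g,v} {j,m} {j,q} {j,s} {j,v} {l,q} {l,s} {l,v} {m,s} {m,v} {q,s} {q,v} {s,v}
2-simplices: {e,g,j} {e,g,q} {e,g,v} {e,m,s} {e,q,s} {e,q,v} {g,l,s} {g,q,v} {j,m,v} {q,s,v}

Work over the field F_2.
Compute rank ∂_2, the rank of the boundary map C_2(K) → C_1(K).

rank∂_2=9

n_0=8 n_1=23 n_2=10  [Z2]
∂1: piv[eg,ej,em,eq,es,ev,gl] rk=7  ker:gj,gq,gs,gv,jm,jq,js,jv,lq,ls,lv,ms,mv,qs,qv,sv
∂2: piv[egj,egq,egv,ems,eqs,eqv,gls,jmv,qsv] rk=9  ker:gqv
rk∂_2=9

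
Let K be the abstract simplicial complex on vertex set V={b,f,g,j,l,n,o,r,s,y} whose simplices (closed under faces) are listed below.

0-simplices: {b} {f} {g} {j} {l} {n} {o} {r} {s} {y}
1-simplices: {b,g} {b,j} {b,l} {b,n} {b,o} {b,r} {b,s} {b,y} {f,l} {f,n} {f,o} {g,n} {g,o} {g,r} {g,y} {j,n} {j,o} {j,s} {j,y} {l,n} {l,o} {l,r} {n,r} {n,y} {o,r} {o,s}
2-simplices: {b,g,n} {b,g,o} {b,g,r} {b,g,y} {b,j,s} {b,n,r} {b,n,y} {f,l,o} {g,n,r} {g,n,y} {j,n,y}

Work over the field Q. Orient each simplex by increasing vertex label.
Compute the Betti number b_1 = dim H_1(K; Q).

b_1=8

n_0=10 n_1=26 n_2=11  [Q]
∂1: piv[bg,bj,bl,bn,bo,br,bs,by,fl] rk=9  ker:fn,fo,gn,go,gr,gy,jn,jo,js,jy,ln,lo,lr,nr,ny,or,os
∂2: piv[bgn,bgo,bgr,bgy,bjs,bnr,bny,flo,jny] rk=9  ker:gnr,gny
b_1=(26−9)−9=8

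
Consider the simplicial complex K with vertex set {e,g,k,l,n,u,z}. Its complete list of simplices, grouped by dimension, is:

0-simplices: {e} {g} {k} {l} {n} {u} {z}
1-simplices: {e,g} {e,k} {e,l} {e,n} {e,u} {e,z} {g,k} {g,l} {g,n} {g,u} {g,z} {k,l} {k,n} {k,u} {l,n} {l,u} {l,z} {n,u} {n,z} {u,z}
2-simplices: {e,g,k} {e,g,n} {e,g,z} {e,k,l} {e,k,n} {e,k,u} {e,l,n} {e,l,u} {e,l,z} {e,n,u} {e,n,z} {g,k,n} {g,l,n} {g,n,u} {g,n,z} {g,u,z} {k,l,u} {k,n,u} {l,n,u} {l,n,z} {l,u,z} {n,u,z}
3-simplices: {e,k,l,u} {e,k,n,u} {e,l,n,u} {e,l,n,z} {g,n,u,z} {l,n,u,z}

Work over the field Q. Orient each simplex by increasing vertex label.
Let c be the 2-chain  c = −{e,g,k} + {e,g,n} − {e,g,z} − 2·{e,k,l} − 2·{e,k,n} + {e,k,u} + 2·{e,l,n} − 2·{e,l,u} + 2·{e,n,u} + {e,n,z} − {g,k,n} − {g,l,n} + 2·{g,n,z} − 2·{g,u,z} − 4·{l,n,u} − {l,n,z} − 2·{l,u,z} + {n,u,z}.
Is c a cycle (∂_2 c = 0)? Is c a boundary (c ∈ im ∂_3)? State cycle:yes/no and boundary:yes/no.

cycle:no boundary:no

n_0=7 n_1=20 n_2=22 n_3=6  [Q]
∂1: piv[eg,ek,el,en,eu,ez] rk=6  ker:gk,gl,gn,gu,gz,kl,kn,ku,ln,lu,lz,nu,nz,uz
∂2: piv[egk,egn,egz,ekl,ekn,eku,eln,elu,elz,enu,enz,gln,gnu,guz] rk=14  ker:gkn,gnz,klu,knu,lnu,lnz,luz,nuz
∂3: piv[eklu,eknu,elnu,elnz,gnuz,lnuz] rk=6
∂2c = −{e,g} − 2·{e,k} + 2·{e,l} + 2·{e,n} − {e,u} − 2·{g,k} − {g,l} + 5·{g,n} − 2·{g,u} − {g,z} − 2·{k,l} − 3·{k,n} + {k,u} − 4·{l,n} + 3·{l,z} − {n,u} + {n,z} − 3·{u,z}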